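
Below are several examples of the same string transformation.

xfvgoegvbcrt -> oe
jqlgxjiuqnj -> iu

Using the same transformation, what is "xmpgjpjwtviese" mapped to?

iee

The rule is to keep only the vowels.
Applying that to "xmpgjpjwtviese" gives "iee".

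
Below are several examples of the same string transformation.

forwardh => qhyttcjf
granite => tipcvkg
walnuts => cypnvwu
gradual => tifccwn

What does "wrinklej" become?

Looking at the pairs, the operation is to swap each adjacent pair of characters (1↔2, 3↔4, ...), then shift every letter 2 places forward in the alphabet (wrapping around).
Applying that to "wrinklej" gives "typknmlg".

typknmlg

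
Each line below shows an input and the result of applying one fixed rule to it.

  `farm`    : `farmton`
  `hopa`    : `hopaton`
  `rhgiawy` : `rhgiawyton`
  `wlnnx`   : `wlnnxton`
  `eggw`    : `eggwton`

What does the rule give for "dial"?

Rule — append "ton".
"dial" → "dialton".

dialton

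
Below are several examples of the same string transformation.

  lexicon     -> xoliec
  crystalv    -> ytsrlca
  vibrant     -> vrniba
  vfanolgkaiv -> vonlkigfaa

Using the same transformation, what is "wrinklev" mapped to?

wrnlkie

Looking at the pairs, the operation is to delete the last character, then sort the characters into reverse alphabetical order.
Starting from "wrinklev": after the first operation, "wrinkle"; after the second, "wrnlkie".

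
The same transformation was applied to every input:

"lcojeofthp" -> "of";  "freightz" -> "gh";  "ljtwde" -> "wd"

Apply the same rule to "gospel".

Looking at the pairs, the operation is to swap the front and back halves of the string, then keep only the first 2 characters.
On "gospel": the first step gives "pelgos", and the second then gives "pe".
(Check on "ljtwde": → "wdeljt" → "wd" ✓)

pe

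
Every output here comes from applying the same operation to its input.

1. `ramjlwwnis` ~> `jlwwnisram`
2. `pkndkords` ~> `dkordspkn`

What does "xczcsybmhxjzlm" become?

csybmhxjzlmxcz

The transformation: move the first 3 characters to the end (rotate left by 3).
Doing the same to "xczcsybmhxjzlm": "csybmhxjzlmxcz".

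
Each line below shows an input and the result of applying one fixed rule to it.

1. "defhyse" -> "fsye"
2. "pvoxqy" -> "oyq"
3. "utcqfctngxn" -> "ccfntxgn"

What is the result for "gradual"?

Each output is the input with this applied: swap each adjacent pair of characters (1↔2, 3↔4, ...), then delete the first 3 characters.
Starting from "gradual": after the first operation, "rgdaaul"; after the second, "aaul".

aaul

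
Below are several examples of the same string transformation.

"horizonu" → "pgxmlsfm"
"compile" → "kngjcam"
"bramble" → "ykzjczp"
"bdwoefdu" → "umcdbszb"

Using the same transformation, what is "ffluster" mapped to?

jsqrcpdd

What's happening: move the first 2 characters to the end (rotate left by 2), then shift every letter 2 places backward in the alphabet (wrapping around).
For "ffluster", step one produces "lusterff"; step two turns that into "jsqrcpdd".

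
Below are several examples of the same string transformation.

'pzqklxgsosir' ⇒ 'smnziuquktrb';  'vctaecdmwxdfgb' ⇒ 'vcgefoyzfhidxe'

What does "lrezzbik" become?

The pattern: move the first 2 characters to the end (rotate left by 2), then shift every letter 2 places forward in the alphabet (wrapping around).
Applying both steps to "lrezzbik": "ezzbiklr", then "gbbdkmnt".

gbbdkmnt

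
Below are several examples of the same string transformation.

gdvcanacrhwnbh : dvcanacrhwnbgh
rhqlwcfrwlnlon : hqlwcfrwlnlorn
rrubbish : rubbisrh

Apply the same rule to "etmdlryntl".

The pattern: swap the first and last characters, then move the first character to the end.
Working it through for "etmdlryntl": intermediate "ltmdlrynte", final "tmdlryntel".
(Check on "rrubbish": → "hrubbisr" → "rubbisrh" ✓)

tmdlryntel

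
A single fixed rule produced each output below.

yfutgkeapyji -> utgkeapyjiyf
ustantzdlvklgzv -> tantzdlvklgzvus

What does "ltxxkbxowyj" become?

xxkbxowyjlt

In each case the input is transformed by: move the first 2 characters to the end (rotate left by 2).
Doing the same to "ltxxkbxowyj": "xxkbxowyjlt".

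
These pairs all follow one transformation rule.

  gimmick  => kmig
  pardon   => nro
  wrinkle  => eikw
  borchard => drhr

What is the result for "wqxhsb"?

bxs

The rule is to swap the first and last characters, then keep every other character starting from the first (positions 1st, 3rd, 5th, ...).
For "wqxhsb" the result is "bxs".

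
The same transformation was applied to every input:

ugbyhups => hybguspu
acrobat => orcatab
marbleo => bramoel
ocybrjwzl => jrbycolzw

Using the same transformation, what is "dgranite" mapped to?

The transformation: move the last 3 characters to the front (rotate right by 3), then reverse the string.
Starting from "dgranite": after the first operation, "itedgran"; after the second, "nargdeti".
(Check on "ugbyhups": → "upsugbyh" → "hybguspu" ✓)

nargdeti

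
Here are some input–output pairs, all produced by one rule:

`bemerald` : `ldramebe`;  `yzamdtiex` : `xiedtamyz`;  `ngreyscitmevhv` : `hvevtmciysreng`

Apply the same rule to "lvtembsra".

The pattern: swap each adjacent pair of characters (1↔2, 3↔4, ...), then reverse the string.
For "lvtembsra", step one produces "vletbmrsa"; step two turns that into "asrmbtelv".

asrmbtelv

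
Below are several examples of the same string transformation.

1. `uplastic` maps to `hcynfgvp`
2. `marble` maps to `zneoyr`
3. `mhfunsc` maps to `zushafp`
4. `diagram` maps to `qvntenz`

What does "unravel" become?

In each case the input is transformed by: shift every letter 13 places forward in the alphabet (wrapping around) — i.e. ROT13.
So "unravel" becomes "haeniry".

haeniry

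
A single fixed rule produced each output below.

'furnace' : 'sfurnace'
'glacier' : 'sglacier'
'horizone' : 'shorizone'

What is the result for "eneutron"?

seneutron

The pattern: prepend "s".
On "eneutron" that produces "seneutron".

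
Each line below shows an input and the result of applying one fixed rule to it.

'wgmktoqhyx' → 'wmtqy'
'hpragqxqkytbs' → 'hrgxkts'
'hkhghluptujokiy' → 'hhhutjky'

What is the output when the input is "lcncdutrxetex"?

lndtxtx

Rule — keep every other character starting from the first (positions 1st, 3rd, 5th, ...).
Applying that to "lcncdutrxetex" gives "lndtxtx".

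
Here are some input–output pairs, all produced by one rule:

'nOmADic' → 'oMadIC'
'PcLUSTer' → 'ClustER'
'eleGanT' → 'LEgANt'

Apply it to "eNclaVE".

The rule is to delete the first character, then flip the case of every letter.
"eNclaVE" → "nCLAve".

nCLAve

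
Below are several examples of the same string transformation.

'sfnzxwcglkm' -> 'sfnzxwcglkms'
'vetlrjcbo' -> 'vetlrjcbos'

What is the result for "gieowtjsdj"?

Each output is the input with this applied: append "s".
So "gieowtjsdj" becomes "gieowtjsdjs".

gieowtjsdjs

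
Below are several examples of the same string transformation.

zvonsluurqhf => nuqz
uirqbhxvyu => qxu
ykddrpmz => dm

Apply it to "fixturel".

te

Looking at the pairs, the operation is to move the first character to the end, then keep one character in every 3, starting at position 3 (positions 3rd, 6th, 9th, ...).
For "fixturel", step one produces "ixturelf"; step two turns that into "te".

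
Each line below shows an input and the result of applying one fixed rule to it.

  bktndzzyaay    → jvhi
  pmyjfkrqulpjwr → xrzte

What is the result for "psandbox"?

xvw

Looking at the pairs, the operation is to shift every letter 8 places forward in the alphabet (wrapping around), then keep one character in every 3, starting at position 1 (positions 1st, 4th, 7th, ...).
On "psandbox": the first step gives "xaivljwf", and the second then gives "xvw".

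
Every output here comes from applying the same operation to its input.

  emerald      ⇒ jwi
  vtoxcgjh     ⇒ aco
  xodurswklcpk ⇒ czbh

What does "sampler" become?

xuw

Rule — keep one character in every 3, starting at position 1 (positions 1st, 4th, 7th, ...), then shift every letter 5 places forward in the alphabet (wrapping around).
So "sampler" becomes "xuw".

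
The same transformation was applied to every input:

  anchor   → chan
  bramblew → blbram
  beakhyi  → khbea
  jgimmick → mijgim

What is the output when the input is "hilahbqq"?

hbhila

The pattern: delete the last 2 characters, then move the last 2 characters to the front (rotate right by 2).
Applying both steps to "hilahbqq": "hilahb", then "hbhila".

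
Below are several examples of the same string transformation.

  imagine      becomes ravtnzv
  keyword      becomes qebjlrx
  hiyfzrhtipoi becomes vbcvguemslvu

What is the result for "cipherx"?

kerucvp

What's happening: reverse the string, then shift every letter 13 places forward in the alphabet (wrapping around) — i.e. ROT13.
Applying both steps to "cipherx": "xrehpic", then "kerucvp".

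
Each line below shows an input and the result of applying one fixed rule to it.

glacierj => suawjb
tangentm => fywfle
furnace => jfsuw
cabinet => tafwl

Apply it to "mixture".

In each case the input is transformed by: shift every letter 8 places backward in the alphabet (wrapping around), then delete the first 2 characters.
On "mixture" that produces "plmjw".

plmjw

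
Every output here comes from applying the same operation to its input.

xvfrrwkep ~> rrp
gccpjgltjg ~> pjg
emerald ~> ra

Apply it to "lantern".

te

Each output is the input with this applied: swap each adjacent pair of characters (1↔2, 3↔4, ...), then keep one character in every 3, starting at position 3 (positions 3rd, 6th, 9th, ...).
Working it through for "lantern": intermediate "altnren", final "te".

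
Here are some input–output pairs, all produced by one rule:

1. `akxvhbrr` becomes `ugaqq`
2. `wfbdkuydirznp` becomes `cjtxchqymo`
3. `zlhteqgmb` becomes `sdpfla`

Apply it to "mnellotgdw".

The transformation: delete the first 3 characters, then shift every letter 1 place backward in the alphabet (wrapping around).
For "mnellotgdw", step one produces "llotgdw"; step two turns that into "kknsfcv".

kknsfcv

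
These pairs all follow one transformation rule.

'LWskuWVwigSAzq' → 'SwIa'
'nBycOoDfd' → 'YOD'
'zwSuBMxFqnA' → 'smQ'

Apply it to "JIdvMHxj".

What's happening: flip the case of every letter, then keep one character in every 3, starting at position 3 (positions 3rd, 6th, 9th, ...).
Starting from "JIdvMHxj": after the first operation, "jiDVmhXJ"; after the second, "Dh".

Dh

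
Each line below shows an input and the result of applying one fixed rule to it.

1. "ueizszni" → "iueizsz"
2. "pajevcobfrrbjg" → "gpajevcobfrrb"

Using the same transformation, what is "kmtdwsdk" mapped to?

Looking at the pairs, the operation is to move the last 2 characters to the front (rotate right by 2), then delete the first character.
Starting from "kmtdwsdk": after the first operation, "dkkmtdws"; after the second, "kkmtdws".

kkmtdws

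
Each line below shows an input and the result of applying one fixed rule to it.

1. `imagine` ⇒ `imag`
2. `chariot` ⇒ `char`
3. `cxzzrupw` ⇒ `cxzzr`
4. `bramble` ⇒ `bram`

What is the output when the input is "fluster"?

flus

Rule — delete the last 3 characters.
Doing the same to "fluster": "flus".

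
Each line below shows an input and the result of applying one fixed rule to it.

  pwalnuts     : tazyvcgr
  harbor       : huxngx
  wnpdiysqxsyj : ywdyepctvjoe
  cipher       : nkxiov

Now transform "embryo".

Rule — swap the front and back halves of the string, then shift every letter 6 places forward in the alphabet (wrapping around).
Starting from "embryo": after the first operation, "ryoemb"; after the second, "xeuksh".

xeuksh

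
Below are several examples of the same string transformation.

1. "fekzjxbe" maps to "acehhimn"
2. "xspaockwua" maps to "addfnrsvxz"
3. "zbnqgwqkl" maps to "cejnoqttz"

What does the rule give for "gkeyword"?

The transformation: shift every letter 3 places forward in the alphabet (wrapping around), then sort the characters into alphabetical order.
On "gkeyword": the first step gives "jnhbzrug", and the second then gives "bghjnruz".

bghjnruz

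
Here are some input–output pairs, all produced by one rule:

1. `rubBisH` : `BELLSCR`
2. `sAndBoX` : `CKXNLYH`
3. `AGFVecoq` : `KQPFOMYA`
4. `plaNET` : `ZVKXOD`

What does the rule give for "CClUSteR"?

MMVECDOB

The transformation: shift every letter 10 places forward in the alphabet (wrapping around), then convert every letter to uppercase.
Starting from "CClUSteR": after the first operation, "MMvECdoB"; after the second, "MMVECDOB".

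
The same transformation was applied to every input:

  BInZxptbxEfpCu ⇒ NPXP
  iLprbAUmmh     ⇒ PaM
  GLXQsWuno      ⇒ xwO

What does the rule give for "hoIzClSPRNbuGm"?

Rule — flip the case of every letter, then keep one character in every 3, starting at position 3 (positions 3rd, 6th, 9th, ...).
"hoIzClSPRNbuGm" → "iLrU".

iLrU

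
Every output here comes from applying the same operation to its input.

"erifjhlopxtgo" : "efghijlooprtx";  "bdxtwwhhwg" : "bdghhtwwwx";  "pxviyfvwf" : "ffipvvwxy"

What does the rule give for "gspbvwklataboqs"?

aabbgklopqsstvw

Each output is the input with this applied: sort the characters into alphabetical order.
For "gspbvwklataboqs" the result is "aabbgklopqsstvw".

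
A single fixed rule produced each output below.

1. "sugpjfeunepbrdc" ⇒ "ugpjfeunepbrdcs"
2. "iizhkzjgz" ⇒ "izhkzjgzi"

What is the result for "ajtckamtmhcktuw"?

jtckamtmhcktuwa

Looking at the pairs, the operation is to move the first character to the end.
On "ajtckamtmhcktuw" that produces "jtckamtmhcktuwa".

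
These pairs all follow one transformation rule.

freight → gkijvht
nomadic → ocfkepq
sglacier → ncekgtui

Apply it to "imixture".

kzvwtgko

In each case the input is transformed by: shift every letter 2 places forward in the alphabet (wrapping around), then move the first 2 characters to the end (rotate left by 2).
"imixture" → "kokzvwtg" → "kzvwtgko".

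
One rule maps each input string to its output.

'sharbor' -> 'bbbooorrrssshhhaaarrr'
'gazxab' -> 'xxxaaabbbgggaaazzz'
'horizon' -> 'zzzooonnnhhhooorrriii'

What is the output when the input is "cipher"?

The transformation: move the last 3 characters to the front (rotate right by 3), then repeat every character 3 times.
For "cipher", step one produces "hercip"; step two turns that into "hhheeerrrccciiippp".
(Check on "gazxab": → "xabgaz" → "xxxaaabbbgggaaazzz" ✓)

hhheeerrrccciiippp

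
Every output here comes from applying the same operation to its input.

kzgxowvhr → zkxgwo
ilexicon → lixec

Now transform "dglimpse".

The pattern: swap each adjacent pair of characters (1↔2, 3↔4, ...), then delete the last 3 characters.
On "dglimpse": the first step gives "gdilpmes", and the second then gives "gdilp".

gdilp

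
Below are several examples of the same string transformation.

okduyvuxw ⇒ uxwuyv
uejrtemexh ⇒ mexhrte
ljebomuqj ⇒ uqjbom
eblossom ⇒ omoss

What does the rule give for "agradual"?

The transformation: delete the first 3 characters, then move the first 3 characters to the end (rotate left by 3).
For "agradual", step one produces "adual"; step two turns that into "aladu".

aladu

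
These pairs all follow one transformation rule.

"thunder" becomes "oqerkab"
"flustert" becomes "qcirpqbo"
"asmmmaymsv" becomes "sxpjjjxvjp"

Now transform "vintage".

bsfkqxd

The rule is to shift every letter 3 places backward in the alphabet (wrapping around), then move the last character to the front.
For "vintage" the result is "bsfkqxd".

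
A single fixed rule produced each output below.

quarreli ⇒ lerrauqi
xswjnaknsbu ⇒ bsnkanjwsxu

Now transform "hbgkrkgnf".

What's happening: move the last character to the front, then reverse the string.
On "hbgkrkgnf": the first step gives "fhbgkrkgn", and the second then gives "ngkrkgbhf".

ngkrkgbhf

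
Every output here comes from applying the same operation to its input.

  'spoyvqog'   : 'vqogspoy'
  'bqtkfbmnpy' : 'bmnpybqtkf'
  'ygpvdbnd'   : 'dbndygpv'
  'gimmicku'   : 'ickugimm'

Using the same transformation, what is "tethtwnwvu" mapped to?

wnwvutetht

Each output is the input with this applied: swap the front and back halves of the string.
So "tethtwnwvu" becomes "wnwvutetht".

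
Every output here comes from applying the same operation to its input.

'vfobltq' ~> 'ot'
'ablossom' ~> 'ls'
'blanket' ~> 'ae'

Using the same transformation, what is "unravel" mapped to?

re

Rule — keep one character in every 3, starting at position 3 (positions 3rd, 6th, 9th, ...).
For "unravel" the result is "re".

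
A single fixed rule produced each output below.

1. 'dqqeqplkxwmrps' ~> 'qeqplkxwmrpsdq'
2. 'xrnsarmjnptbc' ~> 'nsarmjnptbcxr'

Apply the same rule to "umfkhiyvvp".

In each case the input is transformed by: move the first 2 characters to the end (rotate left by 2).
So "umfkhiyvvp" becomes "fkhiyvvpum".

fkhiyvvpum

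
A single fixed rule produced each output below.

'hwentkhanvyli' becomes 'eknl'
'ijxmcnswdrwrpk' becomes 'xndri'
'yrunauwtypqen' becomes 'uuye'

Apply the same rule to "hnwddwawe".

Each output is the input with this applied: move the first character to the end, then keep one character in every 3, starting at position 2 (positions 2nd, 5th, 8th, ...).
Starting from "hnwddwawe": after the first operation, "nwddwaweh"; after the second, "wwe".

wwe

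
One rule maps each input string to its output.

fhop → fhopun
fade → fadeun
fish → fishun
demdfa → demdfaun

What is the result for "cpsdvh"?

The pattern: append "un".
So "cpsdvh" becomes "cpsdvhun".

cpsdvhun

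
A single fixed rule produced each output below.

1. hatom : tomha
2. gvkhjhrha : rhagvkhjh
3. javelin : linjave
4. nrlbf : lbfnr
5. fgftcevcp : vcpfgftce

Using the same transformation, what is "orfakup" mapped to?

Each output is the input with this applied: move the last 3 characters to the front (rotate right by 3).
"orfakup" → "kuporfa".

kuporfa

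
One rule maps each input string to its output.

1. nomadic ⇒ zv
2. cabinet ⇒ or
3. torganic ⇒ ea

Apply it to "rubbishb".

The rule is to shift every letter 13 places forward in the alphabet (wrapping around) — i.e. ROT13, then keep one character in every 3, starting at position 3 (positions 3rd, 6th, 9th, ...).
"rubbishb" → "ehoovfuo" → "of".

of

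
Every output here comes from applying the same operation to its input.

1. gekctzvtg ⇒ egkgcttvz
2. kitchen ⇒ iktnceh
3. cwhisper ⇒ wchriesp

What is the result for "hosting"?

ohsgtni

The rule is to move the first character to the end, then take characters alternately from the front and the back (1st, last, 2nd, 2nd-last, ...).
"hosting" → "ostingh" → "ohsgtni".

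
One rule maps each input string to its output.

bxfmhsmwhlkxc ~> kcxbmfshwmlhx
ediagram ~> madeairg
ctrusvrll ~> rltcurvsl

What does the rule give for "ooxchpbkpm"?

The rule is to swap each adjacent pair of characters (1↔2, 3↔4, ...), then move the last 2 characters to the front (rotate right by 2).
For "ooxchpbkpm", step one produces "oocxphkbmp"; step two turns that into "mpoocxphkb".

mpoocxphkb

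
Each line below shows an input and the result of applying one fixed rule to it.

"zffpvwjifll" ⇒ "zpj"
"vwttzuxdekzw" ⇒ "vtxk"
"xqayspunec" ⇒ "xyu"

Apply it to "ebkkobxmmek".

ekx

In each case the input is transformed by: delete the last 2 characters, then keep one character in every 3, starting at position 1 (positions 1st, 4th, 7th, ...).
For "ebkkobxmmek", step one produces "ebkkobxmm"; step two turns that into "ekx".
(Check on "vwttzuxdekzw": → "vwttzuxdek" → "vtxk" ✓)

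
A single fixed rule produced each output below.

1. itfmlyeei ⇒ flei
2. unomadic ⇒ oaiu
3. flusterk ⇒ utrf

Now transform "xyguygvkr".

gyvr

The transformation: move the first character to the end, then keep every other character starting from the second (positions 2nd, 4th, 6th, ...).
Working it through for "xyguygvkr": intermediate "yguygvkrx", final "gyvr".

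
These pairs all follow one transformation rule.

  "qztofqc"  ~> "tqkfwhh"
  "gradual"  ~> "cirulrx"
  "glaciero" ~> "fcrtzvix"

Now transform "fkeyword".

ubvpnfiw

In each case the input is transformed by: shift every letter 9 places backward in the alphabet (wrapping around), then swap the first and last characters.
"fkeyword" → "wbvpnfiu" → "ubvpnfiw".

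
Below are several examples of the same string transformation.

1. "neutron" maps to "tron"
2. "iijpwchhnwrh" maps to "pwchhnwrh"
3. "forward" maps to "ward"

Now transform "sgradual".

adual

In each case the input is transformed by: delete the first 3 characters.
Applying that to "sgradual" gives "adual".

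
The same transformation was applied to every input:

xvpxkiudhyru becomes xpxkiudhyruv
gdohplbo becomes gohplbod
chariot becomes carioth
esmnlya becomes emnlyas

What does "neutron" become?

nutrone

In each case the input is transformed by: move the first character to the end, then swap the first and last characters.
"neutron" → "nutrone".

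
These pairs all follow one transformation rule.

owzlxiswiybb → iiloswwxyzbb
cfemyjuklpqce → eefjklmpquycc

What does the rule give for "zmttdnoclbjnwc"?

cdjlmnnottwzbc

What's happening: sort the characters into alphabetical order, then move the first 2 characters to the end (rotate left by 2).
"zmttdnoclbjnwc" → "bccdjlmnnottwz" → "cdjlmnnottwzbc".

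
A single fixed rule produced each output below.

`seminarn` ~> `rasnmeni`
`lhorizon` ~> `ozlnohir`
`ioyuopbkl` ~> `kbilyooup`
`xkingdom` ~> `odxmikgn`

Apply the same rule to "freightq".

Looking at the pairs, the operation is to move the last 3 characters to the front (rotate right by 3), then swap each adjacent pair of characters (1↔2, 3↔4, ...).
For "freightq", step one produces "htqfreig"; step two turns that into "thfqergi".
(Check on "xkingdom": → "domxking" → "odxmikgn" ✓)

thfqergi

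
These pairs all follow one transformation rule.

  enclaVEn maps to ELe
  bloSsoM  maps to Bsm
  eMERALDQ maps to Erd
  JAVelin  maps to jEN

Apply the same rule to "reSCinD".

Rcd

Looking at the pairs, the operation is to flip the case of every letter, then keep one character in every 3, starting at position 1 (positions 1st, 4th, 7th, ...).
Starting from "reSCinD": after the first operation, "REscINd"; after the second, "Rcd".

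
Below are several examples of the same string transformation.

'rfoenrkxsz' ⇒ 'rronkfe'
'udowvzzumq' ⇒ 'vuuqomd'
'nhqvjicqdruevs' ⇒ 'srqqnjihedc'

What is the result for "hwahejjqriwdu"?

rqjjihheda

In each case the input is transformed by: sort the characters into reverse alphabetical order, then delete the first 3 characters.
"hwahejjqriwdu" → "rqjjihheda".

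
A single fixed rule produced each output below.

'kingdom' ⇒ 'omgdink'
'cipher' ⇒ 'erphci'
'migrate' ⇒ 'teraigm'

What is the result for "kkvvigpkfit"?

In each case the input is transformed by: reverse the string, then swap each adjacent pair of characters (1↔2, 3↔4, ...).
So "kkvvigpkfit" becomes "itkfgpvikvk".

itkfgpvikvk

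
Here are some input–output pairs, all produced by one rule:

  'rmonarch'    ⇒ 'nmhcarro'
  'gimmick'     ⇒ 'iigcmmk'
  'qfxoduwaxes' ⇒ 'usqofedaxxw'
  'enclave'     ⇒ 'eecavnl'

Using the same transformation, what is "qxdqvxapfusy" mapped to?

vusqqpfdayxx

The rule is to sort the characters into reverse alphabetical order, then move the first 3 characters to the end (rotate left by 3).
"qxdqvxapfusy" → "yxxvusqqpfda" → "vusqqpfdayxx".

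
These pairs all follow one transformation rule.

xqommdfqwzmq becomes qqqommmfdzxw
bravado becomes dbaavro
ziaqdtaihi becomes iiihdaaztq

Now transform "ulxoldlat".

Rule — sort the characters into reverse alphabetical order, then move the first 3 characters to the end (rotate left by 3).
For "ulxoldlat", step one produces "xutolllda"; step two turns that into "ollldaxut".

ollldaxut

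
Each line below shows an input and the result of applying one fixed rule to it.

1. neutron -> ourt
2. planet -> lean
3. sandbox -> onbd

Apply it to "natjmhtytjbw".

myht

In each case the input is transformed by: take characters alternately from the front and the back (1st, last, 2nd, 2nd-last, ...), then keep only the last 4 characters.
On "natjmhtytjbw" that produces "myht".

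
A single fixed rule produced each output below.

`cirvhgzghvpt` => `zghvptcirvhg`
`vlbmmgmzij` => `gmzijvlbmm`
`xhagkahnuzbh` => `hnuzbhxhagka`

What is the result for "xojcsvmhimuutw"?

himuutwxojcsvm

Looking at the pairs, the operation is to swap the front and back halves of the string.
Doing the same to "xojcsvmhimuutw": "himuutwxojcsvm".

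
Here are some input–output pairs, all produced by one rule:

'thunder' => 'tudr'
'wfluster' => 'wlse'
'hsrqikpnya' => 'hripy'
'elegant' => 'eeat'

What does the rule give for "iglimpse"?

The rule is to keep every other character starting from the first (positions 1st, 3rd, 5th, ...).
Applying that to "iglimpse" gives "ilms".

ilms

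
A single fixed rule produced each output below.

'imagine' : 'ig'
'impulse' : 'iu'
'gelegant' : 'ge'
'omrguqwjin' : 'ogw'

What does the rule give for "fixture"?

Rule — keep one character in every 3, starting at position 1 (positions 1st, 4th, 7th, ...), then delete the last character.
For "fixture", step one produces "fte"; step two turns that into "ft".

ft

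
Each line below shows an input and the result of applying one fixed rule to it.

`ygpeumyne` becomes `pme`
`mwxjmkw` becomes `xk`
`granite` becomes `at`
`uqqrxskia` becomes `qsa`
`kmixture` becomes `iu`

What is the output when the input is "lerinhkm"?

Each output is the input with this applied: keep one character in every 3, starting at position 3 (positions 3rd, 6th, 9th, ...).
"lerinhkm" → "rh".

rh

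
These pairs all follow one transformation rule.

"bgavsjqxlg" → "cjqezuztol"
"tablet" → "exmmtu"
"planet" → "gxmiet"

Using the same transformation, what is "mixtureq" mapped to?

In each case the input is transformed by: shift every letter 7 places backward in the alphabet (wrapping around), then swap the front and back halves of the string.
For "mixtureq", step one produces "fbqmnkxj"; step two turns that into "nkxjfbqm".
(Check on "planet": → "ietgxm" → "gxmiet" ✓)

nkxjfbqm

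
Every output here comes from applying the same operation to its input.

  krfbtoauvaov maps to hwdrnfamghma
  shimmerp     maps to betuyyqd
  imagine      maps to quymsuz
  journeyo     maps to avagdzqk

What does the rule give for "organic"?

The transformation: shift every letter 12 places forward in the alphabet (wrapping around), then move the last character to the front.
"organic" → "adsmzuo" → "oadsmzu".
(Check on "krfbtoauvaov": → "wdrnfamghmah" → "hwdrnfamghma" ✓)

oadsmzu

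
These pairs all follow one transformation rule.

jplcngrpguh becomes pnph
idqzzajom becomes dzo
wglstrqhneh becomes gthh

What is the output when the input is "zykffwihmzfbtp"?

The pattern: keep one character in every 3, starting at position 2 (positions 2nd, 5th, 8th, ...).
Applying that to "zykffwihmzfbtp" gives "yfhfp".

yfhfp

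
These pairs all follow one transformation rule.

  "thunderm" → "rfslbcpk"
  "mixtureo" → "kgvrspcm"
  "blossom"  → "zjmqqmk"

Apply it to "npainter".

The pattern: shift every letter 2 places backward in the alphabet (wrapping around).
"npainter" → "lnyglrcp".

lnyglrcp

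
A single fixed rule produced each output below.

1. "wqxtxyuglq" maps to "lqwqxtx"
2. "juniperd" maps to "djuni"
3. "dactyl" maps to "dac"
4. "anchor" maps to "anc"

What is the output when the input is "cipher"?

cip

Rule — swap the front and back halves of the string, then delete the first 3 characters.
Applying both steps to "cipher": "hercip", then "cip".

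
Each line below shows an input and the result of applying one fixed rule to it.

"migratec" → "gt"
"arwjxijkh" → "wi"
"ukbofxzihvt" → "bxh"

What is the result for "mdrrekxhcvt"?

rkc

In each case the input is transformed by: delete the last character, then keep one character in every 3, starting at position 3 (positions 3rd, 6th, 9th, ...).
So "mdrrekxhcvt" becomes "rkc".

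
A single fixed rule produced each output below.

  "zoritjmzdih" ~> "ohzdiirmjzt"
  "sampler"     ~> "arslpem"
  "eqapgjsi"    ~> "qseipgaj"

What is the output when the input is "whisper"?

hrwpsei

Each output is the input with this applied: swap each adjacent pair of characters (1↔2, 3↔4, ...), then take characters alternately from the front and the back (1st, last, 2nd, 2nd-last, ...).
On "whisper" that produces "hrwpsei".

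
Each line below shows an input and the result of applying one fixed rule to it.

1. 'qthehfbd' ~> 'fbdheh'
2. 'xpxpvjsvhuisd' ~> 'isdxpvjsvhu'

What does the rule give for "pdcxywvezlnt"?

The pattern: delete the first 2 characters, then move the last 3 characters to the front (rotate right by 3).
For "pdcxywvezlnt", step one produces "cxywvezlnt"; step two turns that into "lntcxywvez".

lntcxywvez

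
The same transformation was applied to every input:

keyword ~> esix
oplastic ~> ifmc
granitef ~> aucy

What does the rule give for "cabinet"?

wvhn

In each case the input is transformed by: shift every letter 6 places backward in the alphabet (wrapping around), then keep every other character starting from the first (positions 1st, 3rd, 5th, ...).
"cabinet" → "wuvchyn" → "wvhn".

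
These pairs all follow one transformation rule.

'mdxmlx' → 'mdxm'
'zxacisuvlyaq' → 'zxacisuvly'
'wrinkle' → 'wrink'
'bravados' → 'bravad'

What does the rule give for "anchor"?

In each case the input is transformed by: delete the last 2 characters.
So "anchor" becomes "anch".

anch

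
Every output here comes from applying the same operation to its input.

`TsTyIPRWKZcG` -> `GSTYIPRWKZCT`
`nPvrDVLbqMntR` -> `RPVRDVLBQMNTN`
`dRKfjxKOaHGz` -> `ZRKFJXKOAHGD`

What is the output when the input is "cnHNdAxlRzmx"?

Each output is the input with this applied: swap the first and last characters, then convert every letter to uppercase.
For "cnHNdAxlRzmx", step one produces "xnHNdAxlRzmc"; step two turns that into "XNHNDAXLRZMC".
(Check on "dRKfjxKOaHGz": → "zRKfjxKOaHGd" → "ZRKFJXKOAHGD" ✓)

XNHNDAXLRZMC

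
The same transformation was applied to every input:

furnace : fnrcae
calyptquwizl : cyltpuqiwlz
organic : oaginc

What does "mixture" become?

mtxrue

Looking at the pairs, the operation is to swap each adjacent pair of characters (1↔2, 3↔4, ...), then delete the first character.
"mixture" → "imtxrue" → "mtxrue".
(Check on "organic": → "roaginc" → "oaginc" ✓)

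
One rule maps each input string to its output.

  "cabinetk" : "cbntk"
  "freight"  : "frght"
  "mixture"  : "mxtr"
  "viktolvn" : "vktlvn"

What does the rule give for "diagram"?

dgrm

The rule is to remove every vowel.
So "diagram" becomes "dgrm".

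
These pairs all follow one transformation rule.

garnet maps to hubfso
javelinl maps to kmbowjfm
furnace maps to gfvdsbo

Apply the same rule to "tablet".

uubfcm

The rule is to shift every letter 1 place forward in the alphabet (wrapping around), then take characters alternately from the front and the back (1st, last, 2nd, 2nd-last, ...).
On "tablet" that produces "uubfcm".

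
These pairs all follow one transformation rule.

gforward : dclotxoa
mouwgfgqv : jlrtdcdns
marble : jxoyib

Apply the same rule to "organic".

The rule is to shift every letter 3 places backward in the alphabet (wrapping around).
Applying that to "organic" gives "lodxkfz".

lodxkfz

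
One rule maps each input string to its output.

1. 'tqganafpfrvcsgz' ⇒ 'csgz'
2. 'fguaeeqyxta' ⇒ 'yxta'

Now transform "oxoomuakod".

Looking at the pairs, the operation is to keep only the last 4 characters.
Doing the same to "oxoomuakod": "akod".

akod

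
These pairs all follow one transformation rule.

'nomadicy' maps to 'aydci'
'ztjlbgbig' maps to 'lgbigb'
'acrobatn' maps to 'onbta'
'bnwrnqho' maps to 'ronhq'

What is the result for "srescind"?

sdcni

Each output is the input with this applied: delete the first 3 characters, then take characters alternately from the front and the back (1st, last, 2nd, 2nd-last, ...).
On "srescind": the first step gives "scind", and the second then gives "sdcni".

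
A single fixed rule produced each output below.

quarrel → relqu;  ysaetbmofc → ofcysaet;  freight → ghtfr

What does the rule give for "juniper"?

perju

The transformation: move the last 3 characters to the front (rotate right by 3), then delete the last 2 characters.
Working it through for "juniper": intermediate "perjuni", final "perju".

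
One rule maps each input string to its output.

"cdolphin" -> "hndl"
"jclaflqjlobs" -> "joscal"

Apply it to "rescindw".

nwec

Each output is the input with this applied: keep every other character starting from the second (positions 2nd, 4th, 6th, ...), then swap the front and back halves of the string.
Working it through for "rescindw": intermediate "ecnw", final "nwec".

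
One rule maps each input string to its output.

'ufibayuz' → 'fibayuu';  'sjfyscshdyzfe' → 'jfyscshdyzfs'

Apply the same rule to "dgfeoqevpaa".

gfeoqevpad

The pattern: delete the last character, then move the first character to the end.
Applying both steps to "dgfeoqevpaa": "dgfeoqevpa", then "gfeoqevpad".
(Check on "sjfyscshdyzfe": → "sjfyscshdyzf" → "jfyscshdyzfs" ✓)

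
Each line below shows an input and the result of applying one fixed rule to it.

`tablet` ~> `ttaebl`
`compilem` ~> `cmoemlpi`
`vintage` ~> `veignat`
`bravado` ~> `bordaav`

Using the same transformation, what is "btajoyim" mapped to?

bmtiayjo

The pattern: take characters alternately from the front and the back (1st, last, 2nd, 2nd-last, ...).
Applying that to "btajoyim" gives "bmtiayjo".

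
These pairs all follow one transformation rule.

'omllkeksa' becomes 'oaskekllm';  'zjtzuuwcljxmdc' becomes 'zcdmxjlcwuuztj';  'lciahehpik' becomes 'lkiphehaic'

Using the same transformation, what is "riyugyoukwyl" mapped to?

rlywkuoyguyi

The rule is to move the first character to the end, then reverse the string.
On "riyugyoukwyl" that produces "rlywkuoyguyi".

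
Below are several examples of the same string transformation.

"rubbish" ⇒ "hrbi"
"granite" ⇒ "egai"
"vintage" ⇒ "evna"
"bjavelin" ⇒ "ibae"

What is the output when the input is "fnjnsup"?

Each output is the input with this applied: keep every other character starting from the first (positions 1st, 3rd, 5th, ...), then move the last character to the front.
"fnjnsup" → "pfjs".

pfjs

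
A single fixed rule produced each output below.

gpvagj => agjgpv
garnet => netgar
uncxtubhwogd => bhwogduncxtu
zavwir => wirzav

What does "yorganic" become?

The transformation: swap the front and back halves of the string.
So "yorganic" becomes "anicyorg".

anicyorg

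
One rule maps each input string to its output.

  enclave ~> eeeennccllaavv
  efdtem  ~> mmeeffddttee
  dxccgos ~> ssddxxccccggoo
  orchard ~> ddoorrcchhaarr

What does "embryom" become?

What's happening: double every character, then move the last 2 characters to the front (rotate right by 2).
So "embryom" becomes "mmeemmbbrryyoo".

mmeemmbbrryyoo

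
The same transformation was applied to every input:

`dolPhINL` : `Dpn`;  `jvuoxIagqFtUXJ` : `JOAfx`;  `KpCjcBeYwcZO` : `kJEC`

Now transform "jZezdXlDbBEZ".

JZLb

Each output is the input with this applied: flip the case of every letter, then keep one character in every 3, starting at position 1 (positions 1st, 4th, 7th, ...).
For "jZezdXlDbBEZ", step one produces "JzEZDxLdBbez"; step two turns that into "JZLb".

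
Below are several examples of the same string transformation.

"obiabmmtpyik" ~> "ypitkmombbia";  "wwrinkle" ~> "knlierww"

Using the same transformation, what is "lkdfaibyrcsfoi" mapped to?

fsocirlykbdifa

Looking at the pairs, the operation is to move the last 3 characters to the front (rotate right by 3), then take characters alternately from the front and the back (1st, last, 2nd, 2nd-last, ...).
On "lkdfaibyrcsfoi" that produces "fsocirlykbdifa".
(Check on "wwrinkle": → "klewwrin" → "knlierww" ✓)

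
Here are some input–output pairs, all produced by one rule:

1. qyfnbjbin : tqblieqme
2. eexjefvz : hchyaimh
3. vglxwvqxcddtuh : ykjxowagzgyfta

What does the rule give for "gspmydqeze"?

What's happening: take characters alternately from the front and the back (1st, last, 2nd, 2nd-last, ...), then shift every letter 3 places forward in the alphabet (wrapping around).
On "gspmydqeze": the first step gives "geszpemqyd", and the second then gives "jhvcshptbg".

jhvcshptbg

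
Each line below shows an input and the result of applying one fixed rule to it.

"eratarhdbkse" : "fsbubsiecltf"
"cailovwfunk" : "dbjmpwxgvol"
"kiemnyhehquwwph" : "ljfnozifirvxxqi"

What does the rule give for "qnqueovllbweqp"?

In each case the input is transformed by: shift every letter 1 place forward in the alphabet (wrapping around).
Doing the same to "qnqueovllbweqp": "rorvfpwmmcxfrq".

rorvfpwmmcxfrq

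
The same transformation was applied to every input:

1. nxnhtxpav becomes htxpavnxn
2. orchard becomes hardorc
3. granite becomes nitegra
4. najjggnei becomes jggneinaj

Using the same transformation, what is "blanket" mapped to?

nketbla

The transformation: move the first 3 characters to the end (rotate left by 3).
"blanket" → "nketbla".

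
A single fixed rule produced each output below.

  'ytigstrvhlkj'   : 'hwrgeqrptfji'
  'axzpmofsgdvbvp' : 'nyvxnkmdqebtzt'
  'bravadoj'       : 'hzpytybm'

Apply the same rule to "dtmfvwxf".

The transformation: shift every letter 2 places backward in the alphabet (wrapping around), then move the last character to the front.
"dtmfvwxf" → "brkdtuvd" → "dbrkdtuv".

dbrkdtuv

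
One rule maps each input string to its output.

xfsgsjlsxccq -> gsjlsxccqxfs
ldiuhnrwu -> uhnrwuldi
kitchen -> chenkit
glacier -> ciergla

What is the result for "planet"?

netpla

Rule — move the first 3 characters to the end (rotate left by 3).
Applying that to "planet" gives "netpla".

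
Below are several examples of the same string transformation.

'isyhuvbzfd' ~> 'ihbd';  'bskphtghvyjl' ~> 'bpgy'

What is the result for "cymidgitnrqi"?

What's happening: keep one character in every 3, starting at position 1 (positions 1st, 4th, 7th, ...).
So "cymidgitnrqi" becomes "ciir".

ciir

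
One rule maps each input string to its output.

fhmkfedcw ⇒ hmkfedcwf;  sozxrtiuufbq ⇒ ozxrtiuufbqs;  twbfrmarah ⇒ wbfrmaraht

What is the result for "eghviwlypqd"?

ghviwlypqde

The transformation: move the first character to the end.
Doing the same to "eghviwlypqd": "ghviwlypqde".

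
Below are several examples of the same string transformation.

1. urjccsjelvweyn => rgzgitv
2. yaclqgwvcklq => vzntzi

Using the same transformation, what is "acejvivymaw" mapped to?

xbssjt

What's happening: shift every letter 3 places backward in the alphabet (wrapping around), then keep every other character starting from the first (positions 1st, 3rd, 5th, ...).
For "acejvivymaw" the result is "xbssjt".
(Check on "urjccsjelvweyn": → "rogzzpgbistbvk" → "rgzgitv" ✓)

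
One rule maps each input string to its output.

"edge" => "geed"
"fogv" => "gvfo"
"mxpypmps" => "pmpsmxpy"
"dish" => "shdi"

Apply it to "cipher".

hercip

Looking at the pairs, the operation is to swap the front and back halves of the string.
So "cipher" becomes "hercip".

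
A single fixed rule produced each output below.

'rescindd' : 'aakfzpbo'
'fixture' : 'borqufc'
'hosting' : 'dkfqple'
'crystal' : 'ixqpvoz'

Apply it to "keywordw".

The transformation: reverse the string, then shift every letter 3 places backward in the alphabet (wrapping around).
On "keywordw": the first step gives "wdrowyek", and the second then gives "taoltvbh".

taoltvbh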